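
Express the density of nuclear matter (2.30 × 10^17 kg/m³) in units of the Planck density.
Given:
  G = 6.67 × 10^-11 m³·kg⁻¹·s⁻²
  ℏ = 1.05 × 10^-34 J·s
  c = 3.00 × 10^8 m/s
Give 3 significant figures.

4.42 × 10^-80

Planck density: ρ_P = c⁵/(ℏG²) = 5.20 × 10^96 kg/m³.
2.30 × 10^17 / 5.20 × 10^96 = 4.42 × 10^-80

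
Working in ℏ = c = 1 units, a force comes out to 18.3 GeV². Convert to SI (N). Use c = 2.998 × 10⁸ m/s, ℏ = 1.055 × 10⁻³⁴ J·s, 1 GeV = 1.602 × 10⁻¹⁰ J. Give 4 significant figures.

Force is [E]/[L] = [E]²/(ℏc); restore (ℏc)⁻¹.
1 GeV² → 1/(ℏc) × (1 GeV in J)² = 8.114 × 10⁵ N.
Result: 18.3 × 8.114 × 10⁵ = 1.485 × 10⁷ N.

1.485 × 10⁷ N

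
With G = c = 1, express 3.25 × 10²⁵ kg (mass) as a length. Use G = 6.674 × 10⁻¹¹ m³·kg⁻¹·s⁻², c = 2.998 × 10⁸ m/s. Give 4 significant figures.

0.02413 m

In G = c = 1 units mass has dimensions of length; the conversion factor is G/c².
3.25 × 10²⁵ kg × (G/c²) = 0.02413 m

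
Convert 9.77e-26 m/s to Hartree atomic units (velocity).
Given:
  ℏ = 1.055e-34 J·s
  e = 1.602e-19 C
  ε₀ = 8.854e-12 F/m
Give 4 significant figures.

4.469e-32

atomic unit of velocity: v_au = e²/(4πε₀ℏ) = 2.186e6 m/s.
9.77e-26 / 2.186e6 = 4.469e-32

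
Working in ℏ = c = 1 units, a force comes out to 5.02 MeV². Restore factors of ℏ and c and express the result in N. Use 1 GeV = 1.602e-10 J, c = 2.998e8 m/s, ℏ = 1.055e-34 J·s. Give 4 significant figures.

Force is [E]/[L] = [E]²/(ℏc); restore (ℏc)⁻¹.
1 GeV² → 1/(ℏc) × (1 GeV in J)² = 8.114e5 N.
Convert the energy scale: 5.02 MeV² = 5.02e-6 GeV².
Result: 5.02e-6 × 8.114e5 = 4.073 N.

4.073 N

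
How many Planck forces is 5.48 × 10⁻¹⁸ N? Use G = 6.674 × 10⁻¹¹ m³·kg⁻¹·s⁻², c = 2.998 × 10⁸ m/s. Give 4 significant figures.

Planck force: F_P = c⁴/G = 1.210 × 10⁴⁴ N.
5.48 × 10⁻¹⁸ / 1.210 × 10⁴⁴ = 4.527 × 10⁻⁶²

4.527 × 10⁻⁶²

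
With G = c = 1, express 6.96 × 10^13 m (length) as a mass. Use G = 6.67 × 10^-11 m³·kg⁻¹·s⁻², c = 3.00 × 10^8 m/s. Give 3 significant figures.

9.39 × 10^40 kg

Length → mass via c²/G.
6.96 × 10^13 m × (c²/G) = 9.39 × 10^40 kg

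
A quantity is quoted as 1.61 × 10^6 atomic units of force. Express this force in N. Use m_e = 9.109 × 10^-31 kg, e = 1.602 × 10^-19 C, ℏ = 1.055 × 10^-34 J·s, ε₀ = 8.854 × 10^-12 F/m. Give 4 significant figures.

One atomic unit of force: F_au = E_h/a₀ = m_e²e⁶/((4πε₀)³ℏ⁴) = 8.220 × 10^-8 N.
1.61 × 10^6 × 8.220 × 10^-8 N = 0.1323 N

0.1323 N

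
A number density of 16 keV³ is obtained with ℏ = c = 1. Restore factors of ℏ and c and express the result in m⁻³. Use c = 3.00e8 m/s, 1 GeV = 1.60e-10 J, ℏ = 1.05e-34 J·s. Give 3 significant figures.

2.10e30 m⁻³

Number density is [L]⁻³ = [E]³/(ℏc)³.
1 GeV³ → 1/(ℏc)³ × (1 GeV in J)³ = 1.31e47 m⁻³.
Convert the energy scale: 16 keV³ = 1.60e-17 GeV³.
Result: 1.60e-17 × 1.31e47 = 2.10e30 m⁻³.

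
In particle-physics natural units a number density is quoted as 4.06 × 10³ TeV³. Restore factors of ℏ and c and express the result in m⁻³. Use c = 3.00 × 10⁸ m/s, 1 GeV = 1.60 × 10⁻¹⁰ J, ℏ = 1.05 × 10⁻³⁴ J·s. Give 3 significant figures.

Number density is [L]⁻³ = [E]³/(ℏc)³.
1 GeV³ → 1/(ℏc)³ × (1 GeV in J)³ = 1.31 × 10⁴⁷ m⁻³.
Convert the energy scale: 4.06 × 10³ TeV³ = 4.06 × 10¹² GeV³.
Result: 4.06 × 10¹² × 1.31 × 10⁴⁷ = 5.32 × 10⁵⁹ m⁻³.

5.32 × 10⁵⁹ m⁻³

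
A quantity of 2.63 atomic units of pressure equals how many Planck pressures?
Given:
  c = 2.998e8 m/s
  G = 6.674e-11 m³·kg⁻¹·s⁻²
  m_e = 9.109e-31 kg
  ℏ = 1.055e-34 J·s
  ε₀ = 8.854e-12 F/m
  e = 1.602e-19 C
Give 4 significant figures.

atomic unit of pressure: P_au = E_h/a₀³ = m_e⁴e¹⁰/((4πε₀)⁵ℏ⁸) = 2.929e13 Pa
Planck pressure: p_P = c⁷/(ℏG²) = 4.632e113 Pa
2.63 × 2.929e13 / 4.632e113 = 1.663e-100

1.663e-100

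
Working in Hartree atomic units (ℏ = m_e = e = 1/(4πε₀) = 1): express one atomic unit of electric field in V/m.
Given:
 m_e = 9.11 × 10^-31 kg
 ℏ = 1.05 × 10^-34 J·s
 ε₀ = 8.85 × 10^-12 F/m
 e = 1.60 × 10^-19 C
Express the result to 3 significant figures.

5.20 × 10^11 V/m

From ℏ = m_e = e = 1/(4πε₀) = 1 the electric field scale is E_au = E_h/(e a₀) = m_e²e⁵/((4πε₀)³ℏ⁴).
E_h = 4.38 × 10^-18 J
a₀ = 5.26 × 10^-11 m
E_h/(e·a₀) = 5.20 × 10^11 V/m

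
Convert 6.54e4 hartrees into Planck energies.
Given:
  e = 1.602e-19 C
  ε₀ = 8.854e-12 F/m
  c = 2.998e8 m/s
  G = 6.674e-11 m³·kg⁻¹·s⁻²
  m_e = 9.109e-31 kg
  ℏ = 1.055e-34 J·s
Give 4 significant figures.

hartree: E_h = m_e e⁴/(4πε₀ℏ)² = 4.354e-18 J
Planck energy: E_P = √(ℏc⁵/G) = 1.957e9 J
6.54e4 × 4.354e-18 / 1.957e9 = 1.455e-22

1.455e-22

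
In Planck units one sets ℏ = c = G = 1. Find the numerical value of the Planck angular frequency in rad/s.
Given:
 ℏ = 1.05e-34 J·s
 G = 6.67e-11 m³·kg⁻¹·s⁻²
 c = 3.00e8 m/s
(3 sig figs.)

ω_P = √(c⁵/(ℏG))
  = √(3.47e86)
  = 1.86e43 rad/s

1.86e43 rad/s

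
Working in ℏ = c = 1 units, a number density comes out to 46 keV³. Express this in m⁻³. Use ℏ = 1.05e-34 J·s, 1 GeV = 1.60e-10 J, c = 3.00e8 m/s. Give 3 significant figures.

Number density is [L]⁻³ = [E]³/(ℏc)³.
1 GeV³ → 1/(ℏc)³ × (1 GeV in J)³ = 1.31e47 m⁻³.
Convert the energy scale: 46 keV³ = 4.60e-17 GeV³.
Result: 4.60e-17 × 1.31e47 = 6.03e30 m⁻³.

6.03e30 m⁻³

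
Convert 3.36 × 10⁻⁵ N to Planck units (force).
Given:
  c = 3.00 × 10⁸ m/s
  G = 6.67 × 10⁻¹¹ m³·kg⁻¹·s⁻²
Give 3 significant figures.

Planck force: F_P = c⁴/G = 1.21 × 10⁴⁴ N.
3.36 × 10⁻⁵ / 1.21 × 10⁴⁴ = 2.77 × 10⁻⁴⁹

2.77 × 10⁻⁴⁹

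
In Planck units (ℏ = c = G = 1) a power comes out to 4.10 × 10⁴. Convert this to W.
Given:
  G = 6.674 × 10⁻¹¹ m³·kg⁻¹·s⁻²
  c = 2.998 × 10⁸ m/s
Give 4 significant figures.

1.488 × 10⁵⁷ W

One Planck power: P_P = c⁵/G = 3.629 × 10⁵² W.
4.10 × 10⁴ × 3.629 × 10⁵² W = 1.488 × 10⁵⁷ W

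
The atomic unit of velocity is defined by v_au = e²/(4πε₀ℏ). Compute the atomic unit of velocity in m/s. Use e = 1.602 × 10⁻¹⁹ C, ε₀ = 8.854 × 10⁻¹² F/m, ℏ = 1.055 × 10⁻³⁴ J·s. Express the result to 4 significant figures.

v_au = e²/(4πε₀ℏ)
  = 2.566 × 10⁻³⁸ / 1.174 × 10⁻⁴⁴
  = 2.186 × 10⁶ m/s

2.186 × 10⁶ m/s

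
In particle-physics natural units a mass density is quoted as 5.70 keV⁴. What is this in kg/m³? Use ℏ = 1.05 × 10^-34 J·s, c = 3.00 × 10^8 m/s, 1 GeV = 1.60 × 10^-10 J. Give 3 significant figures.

1.33 × 10^-3 kg/m³

Mass density is [E]/(c²[L]³) = [E]⁴/(ℏ³c⁵).
1 GeV⁴ → 1/(ℏ³c⁵) × (1 GeV in J)⁴ = 2.33 × 10^20 kg/m³.
Convert the energy scale: 5.70 keV⁴ = 5.70 × 10^-24 GeV⁴.
Result: 5.70 × 10^-24 × 2.33 × 10^20 = 1.33 × 10^-3 kg/m³.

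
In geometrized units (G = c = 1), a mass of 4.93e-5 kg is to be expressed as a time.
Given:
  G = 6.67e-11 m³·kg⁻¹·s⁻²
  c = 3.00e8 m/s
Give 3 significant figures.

1.22e-40 s

Mass → time via G/c³.
4.93e-5 kg × (G/c³) = 1.22e-40 s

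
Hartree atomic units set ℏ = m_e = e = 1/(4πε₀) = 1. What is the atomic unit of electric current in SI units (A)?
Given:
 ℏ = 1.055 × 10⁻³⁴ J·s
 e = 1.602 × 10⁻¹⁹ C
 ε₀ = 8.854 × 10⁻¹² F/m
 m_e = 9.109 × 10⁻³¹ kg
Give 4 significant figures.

Dimensional analysis gives I_au = e E_h/ℏ = m_e e⁵/((4πε₀)²ℏ³).
E_h = 4.354 × 10⁻¹⁸ J
e·E_h/ℏ = 6.612 × 10⁻³ A

6.612 × 10⁻³ A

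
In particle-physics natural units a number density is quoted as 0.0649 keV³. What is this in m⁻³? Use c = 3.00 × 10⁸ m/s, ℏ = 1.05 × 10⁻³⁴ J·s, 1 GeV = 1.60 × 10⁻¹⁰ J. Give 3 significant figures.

8.50 × 10²⁷ m⁻³

Number density is [L]⁻³ = [E]³/(ℏc)³.
1 GeV³ → 1/(ℏc)³ × (1 GeV in J)³ = 1.31 × 10⁴⁷ m⁻³.
Convert the energy scale: 0.0649 keV³ = 6.49 × 10⁻²⁰ GeV³.
Result: 6.49 × 10⁻²⁰ × 1.31 × 10⁴⁷ = 8.50 × 10²⁷ m⁻³.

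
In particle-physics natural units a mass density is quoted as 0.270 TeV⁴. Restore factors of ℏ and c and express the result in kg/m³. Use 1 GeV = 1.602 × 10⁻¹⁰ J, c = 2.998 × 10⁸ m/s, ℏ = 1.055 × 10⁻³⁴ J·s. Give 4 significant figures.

Mass density is [E]/(c²[L]³) = [E]⁴/(ℏ³c⁵).
1 GeV⁴ → 1/(ℏ³c⁵) × (1 GeV in J)⁴ = 2.316 × 10²⁰ kg/m³.
Convert the energy scale: 0.270 TeV⁴ = 2.70 × 10¹¹ GeV⁴.
Result: 2.70 × 10¹¹ × 2.316 × 10²⁰ = 6.253 × 10³¹ kg/m³.

6.253 × 10³¹ kg/m³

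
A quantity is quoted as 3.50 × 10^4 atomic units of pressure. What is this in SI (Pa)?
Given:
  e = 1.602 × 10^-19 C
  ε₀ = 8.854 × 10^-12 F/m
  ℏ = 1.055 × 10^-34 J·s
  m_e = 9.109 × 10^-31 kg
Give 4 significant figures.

1.025 × 10^18 Pa

One atomic unit of pressure: P_au = E_h/a₀³ = m_e⁴e¹⁰/((4πε₀)⁵ℏ⁸) = 2.929 × 10^13 Pa.
3.50 × 10^4 × 2.929 × 10^13 Pa = 1.025 × 10^18 Pa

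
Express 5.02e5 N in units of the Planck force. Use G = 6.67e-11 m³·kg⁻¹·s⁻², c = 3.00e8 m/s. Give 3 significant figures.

Planck force: F_P = c⁴/G = 1.21e44 N.
5.02e5 / 1.21e44 = 4.13e-39

4.13e-39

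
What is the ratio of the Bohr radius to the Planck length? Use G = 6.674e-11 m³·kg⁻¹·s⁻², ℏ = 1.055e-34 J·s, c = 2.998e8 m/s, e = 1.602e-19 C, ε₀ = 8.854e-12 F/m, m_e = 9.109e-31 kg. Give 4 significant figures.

3.277e24

Bohr radius: a₀ = 4πε₀ℏ²/(m_e e²) = 5.297e-11 m
Planck length: ℓ_P = √(ℏG/c³) = 1.616e-35 m
ratio = 5.297e-11 / 1.616e-35 = 3.277e24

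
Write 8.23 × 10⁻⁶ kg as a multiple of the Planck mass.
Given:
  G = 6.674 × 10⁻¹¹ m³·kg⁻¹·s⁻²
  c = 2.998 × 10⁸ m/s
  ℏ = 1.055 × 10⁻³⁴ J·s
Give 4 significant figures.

378.1

Planck mass: m_P = √(ℏc/G) = 2.177 × 10⁻⁸ kg.
8.23 × 10⁻⁶ / 2.177 × 10⁻⁸ = 378.1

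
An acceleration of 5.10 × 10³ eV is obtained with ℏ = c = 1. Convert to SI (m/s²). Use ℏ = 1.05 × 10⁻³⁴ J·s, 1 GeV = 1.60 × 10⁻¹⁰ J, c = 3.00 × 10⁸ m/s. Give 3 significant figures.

Acceleration is [L]/[T]² = c·[E]/ℏ.
1 GeV → c/ℏ × (1 GeV in J) = 4.57 × 10³² m/s².
Convert the energy scale: 5.10 × 10³ eV = 5.10 × 10⁻⁶ GeV.
Result: 5.10 × 10⁻⁶ × 4.57 × 10³² = 2.33 × 10²⁷ m/s².

2.33 × 10²⁷ m/s²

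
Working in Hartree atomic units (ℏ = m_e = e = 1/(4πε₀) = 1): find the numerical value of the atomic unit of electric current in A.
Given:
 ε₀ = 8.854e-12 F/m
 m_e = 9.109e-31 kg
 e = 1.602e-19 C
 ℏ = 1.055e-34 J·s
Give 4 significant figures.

Dimensional analysis gives I_au = e E_h/ℏ = m_e e⁵/((4πε₀)²ℏ³).
E_h = 4.354e-18 J
e·E_h/ℏ = 6.612e-3 A

6.612e-3 A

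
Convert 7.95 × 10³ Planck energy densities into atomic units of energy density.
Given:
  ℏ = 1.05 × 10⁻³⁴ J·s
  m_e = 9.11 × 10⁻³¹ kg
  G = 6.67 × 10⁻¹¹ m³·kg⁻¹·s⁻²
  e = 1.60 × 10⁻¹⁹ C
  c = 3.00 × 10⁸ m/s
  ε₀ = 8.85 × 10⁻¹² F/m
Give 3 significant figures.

Planck energy density: u_P = c⁷/(ℏG²) = 4.68 × 10¹¹³ J/m³
atomic unit of energy density: u_au = E_h/a₀³ = m_e⁴e¹⁰/((4πε₀)⁵ℏ⁸) = 3.01 × 10¹³ J/m³
7.95 × 10³ × 4.68 × 10¹¹³ / 3.01 × 10¹³ = 1.24 × 10¹⁰⁴

1.24 × 10¹⁰⁴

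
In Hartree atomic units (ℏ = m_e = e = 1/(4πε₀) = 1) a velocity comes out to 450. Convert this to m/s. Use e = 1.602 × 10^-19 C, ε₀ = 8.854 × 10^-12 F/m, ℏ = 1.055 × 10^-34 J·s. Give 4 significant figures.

One atomic unit of velocity: v_au = e²/(4πε₀ℏ) = 2.186 × 10^6 m/s.
450 × 2.186 × 10^6 m/s = 9.839 × 10^8 m/s

9.839 × 10^8 m/s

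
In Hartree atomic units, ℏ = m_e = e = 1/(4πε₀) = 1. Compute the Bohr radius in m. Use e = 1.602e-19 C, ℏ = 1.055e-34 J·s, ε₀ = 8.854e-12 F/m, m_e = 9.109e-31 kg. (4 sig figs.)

5.297e-11 m

From ℏ = m_e = e = 1/(4πε₀) = 1 the length scale is a₀ = 4πε₀ℏ²/(m_e e²).
  = 1.238e-78 / 2.338e-68
  = 5.297e-11 m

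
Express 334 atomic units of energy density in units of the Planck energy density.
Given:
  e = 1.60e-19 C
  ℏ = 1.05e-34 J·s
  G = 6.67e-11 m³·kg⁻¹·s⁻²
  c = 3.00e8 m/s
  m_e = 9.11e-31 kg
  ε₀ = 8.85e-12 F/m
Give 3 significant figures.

2.15e-98

atomic unit of energy density: u_au = E_h/a₀³ = m_e⁴e¹⁰/((4πε₀)⁵ℏ⁸) = 3.01e13 J/m³
Planck energy density: u_P = c⁷/(ℏG²) = 4.68e113 J/m³
334 × 3.01e13 / 4.68e113 = 2.15e-98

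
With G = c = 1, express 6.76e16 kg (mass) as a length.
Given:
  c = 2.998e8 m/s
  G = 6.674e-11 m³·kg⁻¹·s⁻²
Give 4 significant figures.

5.020e-11 m

In G = c = 1 units mass has dimensions of length; the conversion factor is G/c².
6.76e16 kg × (G/c²) = 5.020e-11 m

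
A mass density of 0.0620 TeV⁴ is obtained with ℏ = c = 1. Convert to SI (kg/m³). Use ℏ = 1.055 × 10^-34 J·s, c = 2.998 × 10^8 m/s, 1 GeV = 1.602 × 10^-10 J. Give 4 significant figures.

Mass density is [E]/(c²[L]³) = [E]⁴/(ℏ³c⁵).
1 GeV⁴ → 1/(ℏ³c⁵) × (1 GeV in J)⁴ = 2.316 × 10^20 kg/m³.
Convert the energy scale: 0.0620 TeV⁴ = 6.20 × 10^10 GeV⁴.
Result: 6.20 × 10^10 × 2.316 × 10^20 = 1.436 × 10^31 kg/m³.

1.436 × 10^31 kg/m³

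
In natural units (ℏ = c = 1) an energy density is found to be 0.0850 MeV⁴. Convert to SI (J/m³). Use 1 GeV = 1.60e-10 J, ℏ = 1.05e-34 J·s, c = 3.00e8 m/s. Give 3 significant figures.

1.78e24 J/m³

[E]/[L]³ = [E]⁴/(ℏc)³; restore (ℏc)⁻³.
1 GeV⁴ → 1/(ℏc)³ × (1 GeV in J)⁴ = 2.10e37 J/m³.
Convert the energy scale: 0.0850 MeV⁴ = 8.50e-14 GeV⁴.
Result: 8.50e-14 × 2.10e37 = 1.78e24 J/m³.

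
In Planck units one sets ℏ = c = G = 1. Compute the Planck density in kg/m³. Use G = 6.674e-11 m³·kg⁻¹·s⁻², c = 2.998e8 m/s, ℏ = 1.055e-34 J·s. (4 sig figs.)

ρ_P = c⁵/(ℏG²)
  = 2.422e42 / 4.699e-55
  = 5.154e96 kg/m³

5.154e96 kg/m³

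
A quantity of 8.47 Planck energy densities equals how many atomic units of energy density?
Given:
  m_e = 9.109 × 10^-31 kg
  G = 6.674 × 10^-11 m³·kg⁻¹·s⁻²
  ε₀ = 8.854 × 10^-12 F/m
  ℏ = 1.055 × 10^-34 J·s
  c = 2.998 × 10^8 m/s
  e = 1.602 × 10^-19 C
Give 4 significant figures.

Planck energy density: u_P = c⁷/(ℏG²) = 4.632 × 10^113 J/m³
atomic unit of energy density: u_au = E_h/a₀³ = m_e⁴e¹⁰/((4πε₀)⁵ℏ⁸) = 2.929 × 10^13 J/m³
8.47 × 4.632 × 10^113 / 2.929 × 10^13 = 1.339 × 10^101

1.339 × 10^101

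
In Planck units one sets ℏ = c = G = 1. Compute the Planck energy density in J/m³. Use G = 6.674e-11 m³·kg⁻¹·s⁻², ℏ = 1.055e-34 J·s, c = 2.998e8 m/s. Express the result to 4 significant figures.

4.632e113 J/m³

u_P = c⁷/(ℏG²)
  = 2.177e59 / 4.699e-55
  = 4.632e113 J/m³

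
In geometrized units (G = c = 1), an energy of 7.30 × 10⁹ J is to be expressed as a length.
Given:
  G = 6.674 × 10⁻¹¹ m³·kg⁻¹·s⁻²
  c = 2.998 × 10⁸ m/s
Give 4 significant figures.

6.031 × 10⁻³⁵ m

Energy → length via G/c⁴.
7.30 × 10⁹ J × (G/c⁴) = 6.031 × 10⁻³⁵ m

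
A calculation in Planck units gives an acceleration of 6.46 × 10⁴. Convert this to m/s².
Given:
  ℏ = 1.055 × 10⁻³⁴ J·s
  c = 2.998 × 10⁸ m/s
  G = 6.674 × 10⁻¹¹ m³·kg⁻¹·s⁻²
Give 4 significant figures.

3.592 × 10⁵⁶ m/s²

One Planck acceleration: a_P = √(c⁷/(ℏG)) = 5.560 × 10⁵¹ m/s².
6.46 × 10⁴ × 5.560 × 10⁵¹ m/s² = 3.592 × 10⁵⁶ m/s²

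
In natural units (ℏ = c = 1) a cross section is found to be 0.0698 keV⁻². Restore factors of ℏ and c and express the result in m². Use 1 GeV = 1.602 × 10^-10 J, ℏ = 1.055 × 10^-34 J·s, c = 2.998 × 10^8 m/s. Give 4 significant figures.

Area is [L]² = [E]⁻²·(ℏc)²; restore (ℏc)².
1 GeV⁻² → (ℏc)² × (1 GeV in J)⁻² = 3.898 × 10^-32 m².
Convert the energy scale: 0.0698 keV⁻² = 6.98 × 10^10 GeV⁻².
Result: 6.98 × 10^10 × 3.898 × 10^-32 = 2.721 × 10^-21 m².

2.721 × 10^-21 m²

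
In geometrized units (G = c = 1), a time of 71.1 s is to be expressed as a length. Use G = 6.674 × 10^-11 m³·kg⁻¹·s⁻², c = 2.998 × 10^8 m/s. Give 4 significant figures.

Time → length via c.
71.1 s × (c) = 2.132 × 10^10 m

2.132 × 10^10 m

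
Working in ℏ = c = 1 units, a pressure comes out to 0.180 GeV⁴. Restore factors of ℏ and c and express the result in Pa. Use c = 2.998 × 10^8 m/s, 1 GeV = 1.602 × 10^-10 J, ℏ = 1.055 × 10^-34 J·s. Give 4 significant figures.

3.747 × 10^36 Pa

Pressure is [E]/[L]³ = [E]⁴/(ℏc)³.
1 GeV⁴ → 1/(ℏc)³ × (1 GeV in J)⁴ = 2.082 × 10^37 Pa.
Result: 0.180 × 2.082 × 10^37 = 3.747 × 10^36 Pa.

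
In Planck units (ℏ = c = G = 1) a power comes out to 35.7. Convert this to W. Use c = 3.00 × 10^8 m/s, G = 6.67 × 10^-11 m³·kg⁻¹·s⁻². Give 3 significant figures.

1.30 × 10^54 W

One Planck power: P_P = c⁵/G = 3.64 × 10^52 W.
35.7 × 3.64 × 10^52 W = 1.30 × 10^54 W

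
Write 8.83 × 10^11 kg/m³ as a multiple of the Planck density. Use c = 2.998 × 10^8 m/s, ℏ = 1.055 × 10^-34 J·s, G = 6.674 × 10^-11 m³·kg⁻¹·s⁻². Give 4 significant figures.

1.713 × 10^-85

Planck density: ρ_P = c⁵/(ℏG²) = 5.154 × 10^96 kg/m³.
8.83 × 10^11 / 5.154 × 10^96 = 1.713 × 10^-85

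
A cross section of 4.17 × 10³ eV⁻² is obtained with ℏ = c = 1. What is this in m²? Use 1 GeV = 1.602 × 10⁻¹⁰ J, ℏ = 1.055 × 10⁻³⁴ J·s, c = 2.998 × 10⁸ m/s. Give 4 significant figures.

Area is [L]² = [E]⁻²·(ℏc)²; restore (ℏc)².
1 GeV⁻² → (ℏc)² × (1 GeV in J)⁻² = 3.898 × 10⁻³² m².
Convert the energy scale: 4.17 × 10³ eV⁻² = 4.17 × 10²¹ GeV⁻².
Result: 4.17 × 10²¹ × 3.898 × 10⁻³² = 1.625 × 10⁻¹⁰ m².

1.625 × 10⁻¹⁰ m²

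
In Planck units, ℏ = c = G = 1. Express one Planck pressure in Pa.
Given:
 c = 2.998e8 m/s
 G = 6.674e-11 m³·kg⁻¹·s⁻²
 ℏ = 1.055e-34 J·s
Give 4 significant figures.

The unique combination of the constants set to 1 with dimensions of pressure is p_P = c⁷/(ℏG²).
  = 2.177e59 / 4.699e-55
  = 4.632e113 Pa

4.632e113 Pa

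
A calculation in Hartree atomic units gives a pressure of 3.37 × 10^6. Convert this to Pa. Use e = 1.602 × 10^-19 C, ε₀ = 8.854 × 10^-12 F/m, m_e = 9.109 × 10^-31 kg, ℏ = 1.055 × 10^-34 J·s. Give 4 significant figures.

9.871 × 10^19 Pa

One atomic unit of pressure: P_au = E_h/a₀³ = m_e⁴e¹⁰/((4πε₀)⁵ℏ⁸) = 2.929 × 10^13 Pa.
3.37 × 10^6 × 2.929 × 10^13 Pa = 9.871 × 10^19 Pa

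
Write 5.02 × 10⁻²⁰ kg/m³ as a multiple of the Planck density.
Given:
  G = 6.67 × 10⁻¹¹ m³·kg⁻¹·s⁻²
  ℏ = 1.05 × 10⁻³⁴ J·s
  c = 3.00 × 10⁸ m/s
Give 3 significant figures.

Planck density: ρ_P = c⁵/(ℏG²) = 5.20 × 10⁹⁶ kg/m³.
5.02 × 10⁻²⁰ / 5.20 × 10⁹⁶ = 9.65 × 10⁻¹¹⁷

9.65 × 10⁻¹¹⁷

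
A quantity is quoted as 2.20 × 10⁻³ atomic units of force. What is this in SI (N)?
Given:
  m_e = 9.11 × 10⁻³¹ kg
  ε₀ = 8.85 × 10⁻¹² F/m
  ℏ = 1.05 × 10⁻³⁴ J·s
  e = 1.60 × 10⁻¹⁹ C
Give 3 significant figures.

1.83 × 10⁻¹⁰ N

One atomic unit of force: F_au = E_h/a₀ = m_e²e⁶/((4πε₀)³ℏ⁴) = 8.33 × 10⁻⁸ N.
2.20 × 10⁻³ × 8.33 × 10⁻⁸ N = 1.83 × 10⁻¹⁰ N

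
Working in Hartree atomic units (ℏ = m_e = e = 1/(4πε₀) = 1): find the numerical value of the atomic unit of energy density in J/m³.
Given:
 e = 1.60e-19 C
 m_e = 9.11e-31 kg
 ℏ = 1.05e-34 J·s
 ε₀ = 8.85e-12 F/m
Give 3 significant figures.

3.01e13 J/m³

Dimensional analysis gives u_au = E_h/a₀³ = m_e⁴e¹⁰/((4πε₀)⁵ℏ⁸).
E_h = 4.38e-18 J
a₀ = 5.26e-11 m
E_h/a₀³ = 3.01e13 J/m³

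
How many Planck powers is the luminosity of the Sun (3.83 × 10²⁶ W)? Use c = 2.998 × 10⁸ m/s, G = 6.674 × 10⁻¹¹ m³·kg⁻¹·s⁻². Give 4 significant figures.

1.055 × 10⁻²⁶

Planck power: P_P = c⁵/G = 3.629 × 10⁵² W.
3.83 × 10²⁶ / 3.629 × 10⁵² = 1.055 × 10⁻²⁶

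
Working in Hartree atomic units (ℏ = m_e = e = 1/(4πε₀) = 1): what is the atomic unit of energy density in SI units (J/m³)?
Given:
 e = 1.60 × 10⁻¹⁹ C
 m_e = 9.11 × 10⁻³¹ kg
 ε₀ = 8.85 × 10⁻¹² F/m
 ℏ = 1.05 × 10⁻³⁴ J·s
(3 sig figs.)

3.01 × 10¹³ J/m³

From ℏ = m_e = e = 1/(4πε₀) = 1 the energy density scale is u_au = E_h/a₀³ = m_e⁴e¹⁰/((4πε₀)⁵ℏ⁸).
E_h = 4.38 × 10⁻¹⁸ J
a₀ = 5.26 × 10⁻¹¹ m
E_h/a₀³ = 3.01 × 10¹³ J/m³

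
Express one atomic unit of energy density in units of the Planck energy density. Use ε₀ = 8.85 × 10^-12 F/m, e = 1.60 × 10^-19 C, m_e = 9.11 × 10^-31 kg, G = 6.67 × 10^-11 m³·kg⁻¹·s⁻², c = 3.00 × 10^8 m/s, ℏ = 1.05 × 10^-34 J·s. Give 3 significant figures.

atomic unit of energy density: u_au = E_h/a₀³ = m_e⁴e¹⁰/((4πε₀)⁵ℏ⁸) = 3.01 × 10^13 J/m³
Planck energy density: u_P = c⁷/(ℏG²) = 4.68 × 10^113 J/m³
ratio = 3.01 × 10^13 / 4.68 × 10^113 = 6.44 × 10^-101

6.44 × 10^-101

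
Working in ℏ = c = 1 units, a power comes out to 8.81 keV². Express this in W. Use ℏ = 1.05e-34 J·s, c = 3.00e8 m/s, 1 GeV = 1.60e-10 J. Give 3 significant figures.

2.15e3 W

Power is [E]/[T] = [E]²/ℏ.
1 GeV² → 1/ℏ × (1 GeV in J)² = 2.44e14 W.
Convert the energy scale: 8.81 keV² = 8.81e-12 GeV².
Result: 8.81e-12 × 2.44e14 = 2.15e3 W.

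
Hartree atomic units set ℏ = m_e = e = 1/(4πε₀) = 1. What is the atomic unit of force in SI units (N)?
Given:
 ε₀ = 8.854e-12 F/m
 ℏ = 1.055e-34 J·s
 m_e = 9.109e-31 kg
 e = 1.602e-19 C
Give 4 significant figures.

8.220e-8 N

From ℏ = m_e = e = 1/(4πε₀) = 1 the force scale is F_au = E_h/a₀ = m_e²e⁶/((4πε₀)³ℏ⁴).
E_h = 4.354e-18 J
a₀ = 5.297e-11 m
E_h/a₀ = 8.220e-8 N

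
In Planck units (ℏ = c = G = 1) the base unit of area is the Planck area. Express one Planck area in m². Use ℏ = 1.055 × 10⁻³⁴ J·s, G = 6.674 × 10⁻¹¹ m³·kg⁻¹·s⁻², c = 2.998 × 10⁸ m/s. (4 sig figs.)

A_P = ℏG/c³
  = 7.041 × 10⁻⁴⁵ / 2.695 × 10²⁵
  = 2.613 × 10⁻⁷⁰ m²

2.613 × 10⁻⁷⁰ m²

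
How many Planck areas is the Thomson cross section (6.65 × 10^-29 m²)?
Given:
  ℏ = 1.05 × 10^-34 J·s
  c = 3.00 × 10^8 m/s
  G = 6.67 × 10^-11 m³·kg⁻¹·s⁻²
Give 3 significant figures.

Planck area: A_P = ℏG/c³ = 2.59 × 10^-70 m².
6.65 × 10^-29 / 2.59 × 10^-70 = 2.56 × 10^41

2.56 × 10^41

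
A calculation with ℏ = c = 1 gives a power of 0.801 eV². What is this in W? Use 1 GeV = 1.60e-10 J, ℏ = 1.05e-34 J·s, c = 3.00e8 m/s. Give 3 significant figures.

Power is [E]/[T] = [E]²/ℏ.
1 GeV² → 1/ℏ × (1 GeV in J)² = 2.44e14 W.
Convert the energy scale: 0.801 eV² = 8.01e-19 GeV².
Result: 8.01e-19 × 2.44e14 = 1.95e-4 W.

1.95e-4 W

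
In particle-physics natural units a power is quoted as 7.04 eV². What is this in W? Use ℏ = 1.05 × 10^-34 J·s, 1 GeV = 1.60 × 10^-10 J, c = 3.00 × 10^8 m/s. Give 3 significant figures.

1.72 × 10^-3 W

Power is [E]/[T] = [E]²/ℏ.
1 GeV² → 1/ℏ × (1 GeV in J)² = 2.44 × 10^14 W.
Convert the energy scale: 7.04 eV² = 7.04 × 10^-18 GeV².
Result: 7.04 × 10^-18 × 2.44 × 10^14 = 1.72 × 10^-3 W.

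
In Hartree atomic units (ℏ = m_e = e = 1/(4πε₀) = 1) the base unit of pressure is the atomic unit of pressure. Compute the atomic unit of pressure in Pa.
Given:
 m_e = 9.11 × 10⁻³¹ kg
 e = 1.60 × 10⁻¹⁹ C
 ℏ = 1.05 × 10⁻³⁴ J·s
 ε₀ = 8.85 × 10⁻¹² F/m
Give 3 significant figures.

3.01 × 10¹³ Pa

P_au = E_h/a₀³ = m_e⁴e¹⁰/((4πε₀)⁵ℏ⁸)
E_h = 4.38 × 10⁻¹⁸ J
a₀ = 5.26 × 10⁻¹¹ m
E_h/a₀³ = 3.01 × 10¹³ Pa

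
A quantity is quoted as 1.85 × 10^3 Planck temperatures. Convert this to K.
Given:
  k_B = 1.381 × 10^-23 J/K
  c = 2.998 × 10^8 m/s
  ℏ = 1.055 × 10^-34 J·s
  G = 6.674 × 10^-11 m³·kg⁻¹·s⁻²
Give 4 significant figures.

One Planck temperature: T_P = √(ℏc⁵/G) / k_B = 1.417 × 10^32 K.
1.85 × 10^3 × 1.417 × 10^32 K = 2.621 × 10^35 K

2.621 × 10^35 K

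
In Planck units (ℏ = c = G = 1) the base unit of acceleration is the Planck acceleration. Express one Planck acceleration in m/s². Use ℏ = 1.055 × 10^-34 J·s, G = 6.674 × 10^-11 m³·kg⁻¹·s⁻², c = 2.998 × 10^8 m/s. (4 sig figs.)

a_P = √(c⁷/(ℏG))
  = √(3.092 × 10^103)
  = 5.560 × 10^51 m/s²

5.560 × 10^51 m/s²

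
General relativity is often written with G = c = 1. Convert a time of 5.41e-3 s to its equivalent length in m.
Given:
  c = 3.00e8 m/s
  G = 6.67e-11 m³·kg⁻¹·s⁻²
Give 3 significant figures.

Time → length via c.
5.41e-3 s × (c) = 1.62e6 m

1.62e6 m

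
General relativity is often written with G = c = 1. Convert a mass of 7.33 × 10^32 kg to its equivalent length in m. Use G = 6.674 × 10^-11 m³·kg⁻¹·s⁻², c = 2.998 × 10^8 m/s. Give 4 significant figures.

5.443 × 10^5 m

In G = c = 1 units mass has dimensions of length; the conversion factor is G/c².
7.33 × 10^32 kg × (G/c²) = 5.443 × 10^5 m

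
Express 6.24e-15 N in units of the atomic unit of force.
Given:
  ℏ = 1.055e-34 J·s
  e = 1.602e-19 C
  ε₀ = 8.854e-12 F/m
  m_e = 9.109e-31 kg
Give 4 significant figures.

atomic unit of force: F_au = E_h/a₀ = m_e²e⁶/((4πε₀)³ℏ⁴) = 8.220e-8 N.
6.24e-15 / 8.220e-8 = 7.591e-8

7.591e-8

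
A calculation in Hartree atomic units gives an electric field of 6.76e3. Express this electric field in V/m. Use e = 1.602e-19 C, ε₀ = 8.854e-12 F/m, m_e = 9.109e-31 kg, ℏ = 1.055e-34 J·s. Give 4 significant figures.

One atomic unit of electric field: E_au = E_h/(e a₀) = m_e²e⁵/((4πε₀)³ℏ⁴) = 5.131e11 V/m.
6.76e3 × 5.131e11 V/m = 3.469e15 V/m

3.469e15 V/m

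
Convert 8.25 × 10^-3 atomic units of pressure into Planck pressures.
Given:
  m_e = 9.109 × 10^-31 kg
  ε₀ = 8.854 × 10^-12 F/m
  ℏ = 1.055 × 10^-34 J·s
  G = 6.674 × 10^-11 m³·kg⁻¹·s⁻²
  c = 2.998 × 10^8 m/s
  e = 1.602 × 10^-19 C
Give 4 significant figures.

atomic unit of pressure: P_au = E_h/a₀³ = m_e⁴e¹⁰/((4πε₀)⁵ℏ⁸) = 2.929 × 10^13 Pa
Planck pressure: p_P = c⁷/(ℏG²) = 4.632 × 10^113 Pa
8.25 × 10^-3 × 2.929 × 10^13 / 4.632 × 10^113 = 5.217 × 10^-103

5.217 × 10^-103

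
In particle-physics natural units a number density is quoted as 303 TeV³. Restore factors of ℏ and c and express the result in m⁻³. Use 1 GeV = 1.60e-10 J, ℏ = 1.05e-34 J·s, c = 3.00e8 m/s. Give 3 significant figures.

Number density is [L]⁻³ = [E]³/(ℏc)³.
1 GeV³ → 1/(ℏc)³ × (1 GeV in J)³ = 1.31e47 m⁻³.
Convert the energy scale: 303 TeV³ = 3.03e11 GeV³.
Result: 3.03e11 × 1.31e47 = 3.97e58 m⁻³.

3.97e58 m⁻³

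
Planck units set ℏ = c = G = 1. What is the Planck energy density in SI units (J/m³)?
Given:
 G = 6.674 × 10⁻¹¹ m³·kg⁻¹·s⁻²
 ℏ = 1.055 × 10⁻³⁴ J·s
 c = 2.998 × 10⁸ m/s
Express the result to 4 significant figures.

4.632 × 10¹¹³ J/m³

Dimensional analysis gives u_P = c⁷/(ℏG²).
  = 2.177 × 10⁵⁹ / 4.699 × 10⁻⁵⁵
  = 4.632 × 10¹¹³ J/m³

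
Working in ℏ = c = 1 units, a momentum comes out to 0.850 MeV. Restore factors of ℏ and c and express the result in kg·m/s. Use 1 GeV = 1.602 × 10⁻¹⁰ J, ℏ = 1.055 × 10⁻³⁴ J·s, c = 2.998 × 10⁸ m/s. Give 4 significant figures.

4.542 × 10⁻²² kg·m/s

Momentum is [E]/c; divide by c.
1 GeV → 1/c × (1 GeV in J) = 5.344 × 10⁻¹⁹ kg·m/s.
Convert the energy scale: 0.850 MeV = 8.50 × 10⁻⁴ GeV.
Result: 8.50 × 10⁻⁴ × 5.344 × 10⁻¹⁹ = 4.542 × 10⁻²² kg·m/s.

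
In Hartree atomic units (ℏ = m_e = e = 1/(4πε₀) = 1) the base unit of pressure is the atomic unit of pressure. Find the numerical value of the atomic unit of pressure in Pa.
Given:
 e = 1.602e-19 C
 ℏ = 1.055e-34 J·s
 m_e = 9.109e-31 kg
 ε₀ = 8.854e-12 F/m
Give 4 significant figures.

2.929e13 Pa

P_au = E_h/a₀³ = m_e⁴e¹⁰/((4πε₀)⁵ℏ⁸)
E_h = 4.354e-18 J
a₀ = 5.297e-11 m
E_h/a₀³ = 2.929e13 Pa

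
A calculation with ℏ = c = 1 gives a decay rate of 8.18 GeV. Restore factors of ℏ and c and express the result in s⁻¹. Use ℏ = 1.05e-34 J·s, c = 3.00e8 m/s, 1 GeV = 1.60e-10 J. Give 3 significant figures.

A rate is [E]/ℏ; divide by ℏ.
1 GeV → 1/ℏ × (1 GeV in J) = 1.52e24 s⁻¹.
Result: 8.18 × 1.52e24 = 1.25e25 s⁻¹.

1.25e25 s⁻¹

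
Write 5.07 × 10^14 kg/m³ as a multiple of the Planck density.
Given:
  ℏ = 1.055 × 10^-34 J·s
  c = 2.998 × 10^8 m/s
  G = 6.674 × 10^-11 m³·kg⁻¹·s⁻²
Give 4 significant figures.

Planck density: ρ_P = c⁵/(ℏG²) = 5.154 × 10^96 kg/m³.
5.07 × 10^14 / 5.154 × 10^96 = 9.837 × 10^-83

9.837 × 10^-83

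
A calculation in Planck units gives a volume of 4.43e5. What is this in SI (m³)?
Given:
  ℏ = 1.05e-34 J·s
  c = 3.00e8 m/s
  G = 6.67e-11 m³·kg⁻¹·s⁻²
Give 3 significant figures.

1.85e-99 m³

One Planck volume: V_P = (ℏG/c³)^(3/2) = 4.18e-105 m³.
4.43e5 × 4.18e-105 m³ = 1.85e-99 m³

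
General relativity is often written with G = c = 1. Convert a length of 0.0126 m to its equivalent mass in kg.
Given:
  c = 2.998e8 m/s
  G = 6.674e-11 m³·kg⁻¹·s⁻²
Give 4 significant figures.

Length → mass via c²/G.
0.0126 m × (c²/G) = 1.697e25 kg

1.697e25 kg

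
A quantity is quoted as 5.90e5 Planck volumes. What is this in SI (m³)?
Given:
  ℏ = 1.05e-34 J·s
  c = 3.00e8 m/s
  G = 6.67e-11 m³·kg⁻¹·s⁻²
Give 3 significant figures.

One Planck volume: V_P = (ℏG/c³)^(3/2) = 4.18e-105 m³.
5.90e5 × 4.18e-105 m³ = 2.46e-99 m³

2.46e-99 m³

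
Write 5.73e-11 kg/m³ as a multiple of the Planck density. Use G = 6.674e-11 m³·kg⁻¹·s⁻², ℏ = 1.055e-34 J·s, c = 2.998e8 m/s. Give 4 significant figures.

1.112e-107

Planck density: ρ_P = c⁵/(ℏG²) = 5.154e96 kg/m³.
5.73e-11 / 5.154e96 = 1.112e-107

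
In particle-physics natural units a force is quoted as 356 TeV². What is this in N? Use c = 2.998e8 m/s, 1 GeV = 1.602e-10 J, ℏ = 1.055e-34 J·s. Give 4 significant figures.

2.889e14 N

Force is [E]/[L] = [E]²/(ℏc); restore (ℏc)⁻¹.
1 GeV² → 1/(ℏc) × (1 GeV in J)² = 8.114e5 N.
Convert the energy scale: 356 TeV² = 3.56e8 GeV².
Result: 3.56e8 × 8.114e5 = 2.889e14 N.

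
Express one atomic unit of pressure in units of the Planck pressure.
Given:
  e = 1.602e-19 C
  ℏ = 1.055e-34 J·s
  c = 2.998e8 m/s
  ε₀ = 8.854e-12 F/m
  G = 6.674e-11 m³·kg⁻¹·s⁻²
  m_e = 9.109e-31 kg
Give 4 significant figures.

atomic unit of pressure: P_au = E_h/a₀³ = m_e⁴e¹⁰/((4πε₀)⁵ℏ⁸) = 2.929e13 Pa
Planck pressure: p_P = c⁷/(ℏG²) = 4.632e113 Pa
ratio = 2.929e13 / 4.632e113 = 6.323e-101

6.323e-101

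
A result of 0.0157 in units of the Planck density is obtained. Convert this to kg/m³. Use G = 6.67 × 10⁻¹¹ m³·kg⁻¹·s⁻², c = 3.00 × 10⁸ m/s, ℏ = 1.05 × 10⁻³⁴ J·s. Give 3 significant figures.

8.17 × 10⁹⁴ kg/m³

One Planck density: ρ_P = c⁵/(ℏG²) = 5.20 × 10⁹⁶ kg/m³.
0.0157 × 5.20 × 10⁹⁶ kg/m³ = 8.17 × 10⁹⁴ kg/m³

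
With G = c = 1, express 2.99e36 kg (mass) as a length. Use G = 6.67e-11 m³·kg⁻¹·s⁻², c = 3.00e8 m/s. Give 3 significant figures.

2.22e9 m

In G = c = 1 units mass has dimensions of length; the conversion factor is G/c².
2.99e36 kg × (G/c²) = 2.22e9 m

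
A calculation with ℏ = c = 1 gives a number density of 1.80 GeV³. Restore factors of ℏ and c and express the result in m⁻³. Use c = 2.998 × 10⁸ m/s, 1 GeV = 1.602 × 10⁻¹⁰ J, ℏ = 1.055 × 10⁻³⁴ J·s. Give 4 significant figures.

Number density is [L]⁻³ = [E]³/(ℏc)³.
1 GeV³ → 1/(ℏc)³ × (1 GeV in J)³ = 1.299 × 10⁴⁷ m⁻³.
Result: 1.80 × 1.299 × 10⁴⁷ = 2.339 × 10⁴⁷ m⁻³.

2.339 × 10⁴⁷ m⁻³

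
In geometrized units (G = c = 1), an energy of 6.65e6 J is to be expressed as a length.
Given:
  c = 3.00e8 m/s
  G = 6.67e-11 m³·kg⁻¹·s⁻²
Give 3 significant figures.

5.48e-38 m

Energy → length via G/c⁴.
6.65e6 J × (G/c⁴) = 5.48e-38 m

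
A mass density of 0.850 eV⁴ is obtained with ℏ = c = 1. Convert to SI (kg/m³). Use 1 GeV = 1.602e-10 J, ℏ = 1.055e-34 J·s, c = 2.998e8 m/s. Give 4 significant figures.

1.969e-16 kg/m³

Mass density is [E]/(c²[L]³) = [E]⁴/(ℏ³c⁵).
1 GeV⁴ → 1/(ℏ³c⁵) × (1 GeV in J)⁴ = 2.316e20 kg/m³.
Convert the energy scale: 0.850 eV⁴ = 8.50e-37 GeV⁴.
Result: 8.50e-37 × 2.316e20 = 1.969e-16 kg/m³.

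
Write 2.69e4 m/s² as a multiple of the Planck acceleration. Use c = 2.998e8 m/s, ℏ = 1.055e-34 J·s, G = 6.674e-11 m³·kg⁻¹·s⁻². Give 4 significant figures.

Planck acceleration: a_P = √(c⁷/(ℏG)) = 5.560e51 m/s².
2.69e4 / 5.560e51 = 4.838e-48

4.838e-48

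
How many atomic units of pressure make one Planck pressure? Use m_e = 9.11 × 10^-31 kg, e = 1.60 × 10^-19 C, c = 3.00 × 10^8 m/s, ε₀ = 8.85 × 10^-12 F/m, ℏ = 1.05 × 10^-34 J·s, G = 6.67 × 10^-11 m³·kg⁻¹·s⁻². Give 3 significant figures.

Planck pressure: p_P = c⁷/(ℏG²) = 4.68 × 10^113 Pa
atomic unit of pressure: P_au = E_h/a₀³ = m_e⁴e¹⁰/((4πε₀)⁵ℏ⁸) = 3.01 × 10^13 Pa
ratio = 4.68 × 10^113 / 3.01 × 10^13 = 1.55 × 10^100

1.55 × 10^100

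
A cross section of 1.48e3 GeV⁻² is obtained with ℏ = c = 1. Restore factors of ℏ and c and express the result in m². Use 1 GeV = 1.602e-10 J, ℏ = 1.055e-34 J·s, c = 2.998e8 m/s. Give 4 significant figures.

5.769e-29 m²

Area is [L]² = [E]⁻²·(ℏc)²; restore (ℏc)².
1 GeV⁻² → (ℏc)² × (1 GeV in J)⁻² = 3.898e-32 m².
Result: 1.48e3 × 3.898e-32 = 5.769e-29 m².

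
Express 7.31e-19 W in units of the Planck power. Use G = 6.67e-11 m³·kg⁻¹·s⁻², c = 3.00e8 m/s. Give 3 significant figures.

2.01e-71

Planck power: P_P = c⁵/G = 3.64e52 W.
7.31e-19 / 3.64e52 = 2.01e-71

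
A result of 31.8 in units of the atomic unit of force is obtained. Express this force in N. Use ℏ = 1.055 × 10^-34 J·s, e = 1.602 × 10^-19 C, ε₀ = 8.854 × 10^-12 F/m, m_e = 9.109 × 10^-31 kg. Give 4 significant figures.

One atomic unit of force: F_au = E_h/a₀ = m_e²e⁶/((4πε₀)³ℏ⁴) = 8.220 × 10^-8 N.
31.8 × 8.220 × 10^-8 N = 2.614 × 10^-6 N

2.614 × 10^-6 N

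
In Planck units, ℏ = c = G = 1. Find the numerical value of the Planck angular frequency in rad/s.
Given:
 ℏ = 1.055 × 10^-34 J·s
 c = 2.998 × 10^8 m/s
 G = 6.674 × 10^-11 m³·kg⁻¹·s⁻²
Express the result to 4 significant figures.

1.855 × 10^43 rad/s

Dimensional analysis gives ω_P = √(c⁵/(ℏG)).
  = √(3.440 × 10^86)
  = 1.855 × 10^43 rad/s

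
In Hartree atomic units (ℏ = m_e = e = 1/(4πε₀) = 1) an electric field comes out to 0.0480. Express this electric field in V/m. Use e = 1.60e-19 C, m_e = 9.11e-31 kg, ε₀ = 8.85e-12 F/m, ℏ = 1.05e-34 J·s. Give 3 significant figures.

One atomic unit of electric field: E_au = E_h/(e a₀) = m_e²e⁵/((4πε₀)³ℏ⁴) = 5.20e11 V/m.
0.0480 × 5.20e11 V/m = 2.50e10 V/m

2.50e10 V/m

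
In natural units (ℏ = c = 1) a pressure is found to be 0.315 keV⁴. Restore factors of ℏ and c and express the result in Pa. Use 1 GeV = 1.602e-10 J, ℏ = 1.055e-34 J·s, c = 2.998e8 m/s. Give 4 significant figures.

Pressure is [E]/[L]³ = [E]⁴/(ℏc)³.
1 GeV⁴ → 1/(ℏc)³ × (1 GeV in J)⁴ = 2.082e37 Pa.
Convert the energy scale: 0.315 keV⁴ = 3.15e-25 GeV⁴.
Result: 3.15e-25 × 2.082e37 = 6.557e12 Pa.

6.557e12 Pa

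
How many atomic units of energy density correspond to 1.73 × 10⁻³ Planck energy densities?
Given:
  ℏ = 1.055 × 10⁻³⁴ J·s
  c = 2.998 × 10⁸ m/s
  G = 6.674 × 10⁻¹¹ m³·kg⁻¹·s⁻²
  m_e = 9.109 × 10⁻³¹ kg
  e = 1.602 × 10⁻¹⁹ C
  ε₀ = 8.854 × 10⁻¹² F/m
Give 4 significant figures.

Planck energy density: u_P = c⁷/(ℏG²) = 4.632 × 10¹¹³ J/m³
atomic unit of energy density: u_au = E_h/a₀³ = m_e⁴e¹⁰/((4πε₀)⁵ℏ⁸) = 2.929 × 10¹³ J/m³
1.73 × 10⁻³ × 4.632 × 10¹¹³ / 2.929 × 10¹³ = 2.736 × 10⁹⁷

2.736 × 10⁹⁷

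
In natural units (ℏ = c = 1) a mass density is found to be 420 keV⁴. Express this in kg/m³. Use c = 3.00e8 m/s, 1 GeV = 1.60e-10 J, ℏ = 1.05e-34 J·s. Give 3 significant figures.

Mass density is [E]/(c²[L]³) = [E]⁴/(ℏ³c⁵).
1 GeV⁴ → 1/(ℏ³c⁵) × (1 GeV in J)⁴ = 2.33e20 kg/m³.
Convert the energy scale: 420 keV⁴ = 4.20e-22 GeV⁴.
Result: 4.20e-22 × 2.33e20 = 0.0978 kg/m³.

0.0978 kg/m³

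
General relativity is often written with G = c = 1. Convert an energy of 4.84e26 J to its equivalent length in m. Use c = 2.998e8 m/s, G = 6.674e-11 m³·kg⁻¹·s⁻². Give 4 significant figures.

Energy → length via G/c⁴.
4.84e26 J × (G/c⁴) = 3.999e-18 m

3.999e-18 m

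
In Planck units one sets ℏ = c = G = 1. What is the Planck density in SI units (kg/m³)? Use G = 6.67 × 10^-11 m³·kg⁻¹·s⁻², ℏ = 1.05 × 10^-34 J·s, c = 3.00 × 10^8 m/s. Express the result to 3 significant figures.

5.20 × 10^96 kg/m³

ρ_P = c⁵/(ℏG²)
  = 2.43 × 10^42 / 4.67 × 10^-55
  = 5.20 × 10^96 kg/m³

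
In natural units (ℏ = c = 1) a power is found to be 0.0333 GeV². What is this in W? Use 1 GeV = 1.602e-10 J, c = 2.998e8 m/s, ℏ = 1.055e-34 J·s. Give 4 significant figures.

Power is [E]/[T] = [E]²/ℏ.
1 GeV² → 1/ℏ × (1 GeV in J)² = 2.433e14 W.
Result: 0.0333 × 2.433e14 = 8.101e12 W.

8.101e12 W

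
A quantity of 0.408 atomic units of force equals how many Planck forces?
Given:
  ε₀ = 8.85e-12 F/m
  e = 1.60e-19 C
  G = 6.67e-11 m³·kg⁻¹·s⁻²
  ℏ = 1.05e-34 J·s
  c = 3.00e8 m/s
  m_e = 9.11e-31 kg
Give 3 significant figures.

2.80e-52

atomic unit of force: F_au = E_h/a₀ = m_e²e⁶/((4πε₀)³ℏ⁴) = 8.33e-8 N
Planck force: F_P = c⁴/G = 1.21e44 N
0.408 × 8.33e-8 / 1.21e44 = 2.80e-52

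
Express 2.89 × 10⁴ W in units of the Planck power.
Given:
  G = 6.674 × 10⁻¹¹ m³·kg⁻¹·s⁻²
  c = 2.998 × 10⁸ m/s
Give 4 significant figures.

7.964 × 10⁻⁴⁹

Planck power: P_P = c⁵/G = 3.629 × 10⁵² W.
2.89 × 10⁴ / 3.629 × 10⁵² = 7.964 × 10⁻⁴⁹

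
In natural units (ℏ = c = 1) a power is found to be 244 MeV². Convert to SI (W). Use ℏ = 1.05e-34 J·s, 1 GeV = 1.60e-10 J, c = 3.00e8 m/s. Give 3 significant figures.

5.95e10 W

Power is [E]/[T] = [E]²/ℏ.
1 GeV² → 1/ℏ × (1 GeV in J)² = 2.44e14 W.
Convert the energy scale: 244 MeV² = 2.44e-4 GeV².
Result: 2.44e-4 × 2.44e14 = 5.95e10 W.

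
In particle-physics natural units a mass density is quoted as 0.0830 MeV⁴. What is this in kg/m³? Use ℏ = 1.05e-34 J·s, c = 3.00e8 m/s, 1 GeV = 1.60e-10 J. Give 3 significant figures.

1.93e7 kg/m³

Mass density is [E]/(c²[L]³) = [E]⁴/(ℏ³c⁵).
1 GeV⁴ → 1/(ℏ³c⁵) × (1 GeV in J)⁴ = 2.33e20 kg/m³.
Convert the energy scale: 0.0830 MeV⁴ = 8.30e-14 GeV⁴.
Result: 8.30e-14 × 2.33e20 = 1.93e7 kg/m³.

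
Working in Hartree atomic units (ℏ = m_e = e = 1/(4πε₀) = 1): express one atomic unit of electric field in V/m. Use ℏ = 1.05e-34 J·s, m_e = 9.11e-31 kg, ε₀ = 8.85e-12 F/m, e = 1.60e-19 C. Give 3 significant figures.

Dimensional analysis gives E_au = E_h/(e a₀) = m_e²e⁵/((4πε₀)³ℏ⁴).
E_h = 4.38e-18 J
a₀ = 5.26e-11 m
E_h/(e·a₀) = 5.20e11 V/m

5.20e11 V/m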